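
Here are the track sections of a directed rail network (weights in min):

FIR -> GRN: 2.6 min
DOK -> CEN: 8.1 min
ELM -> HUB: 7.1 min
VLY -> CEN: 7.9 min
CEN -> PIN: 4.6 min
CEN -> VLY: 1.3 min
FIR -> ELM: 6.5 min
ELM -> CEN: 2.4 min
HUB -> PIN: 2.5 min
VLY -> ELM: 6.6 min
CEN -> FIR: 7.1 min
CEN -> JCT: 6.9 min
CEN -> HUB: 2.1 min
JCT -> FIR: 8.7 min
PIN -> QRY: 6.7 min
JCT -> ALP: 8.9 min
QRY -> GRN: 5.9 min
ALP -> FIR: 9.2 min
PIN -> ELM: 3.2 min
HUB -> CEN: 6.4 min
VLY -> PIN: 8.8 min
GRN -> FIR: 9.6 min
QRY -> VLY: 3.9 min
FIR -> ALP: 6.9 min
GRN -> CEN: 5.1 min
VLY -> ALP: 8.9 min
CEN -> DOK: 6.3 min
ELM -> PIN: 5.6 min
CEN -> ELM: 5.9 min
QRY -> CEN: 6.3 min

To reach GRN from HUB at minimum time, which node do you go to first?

PIN

Enumerating some paths:
HUB → PIN → QRY → GRN: 2.5+6.7+5.9 = 15.1
HUB → CEN → FIR → GRN: 6.4+7.1+2.6 = 16.1
HUB → CEN → PIN → QRY → GRN: 6.4+4.6+6.7+5.9 = 23.6
HUB → PIN → ELM → CEN → FIR → GRN: 2.5+3.2+2.4+7.1+2.6 = 17.8
Cheapest is HUB → PIN → QRY → GRN at 15.1 min.
So from HUB the first move is to PIN.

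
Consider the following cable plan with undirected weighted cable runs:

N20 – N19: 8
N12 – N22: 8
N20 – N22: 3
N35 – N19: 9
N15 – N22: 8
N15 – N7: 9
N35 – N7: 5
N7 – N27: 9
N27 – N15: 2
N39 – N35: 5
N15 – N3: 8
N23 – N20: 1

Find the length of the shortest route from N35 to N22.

20

Settle nodes by increasing distance from N35:
N35: 0
N39: 5  (via N35)
N7: 5  (via N35)
N19: 9  (via N35)
N27: 14  (via N7)
N15: 14  (via N7)
N20: 17  (via N19)
N23: 18  (via N20)
N22: 20  (via N20)
Shortest route: N35–N19–N20–N22 = 20.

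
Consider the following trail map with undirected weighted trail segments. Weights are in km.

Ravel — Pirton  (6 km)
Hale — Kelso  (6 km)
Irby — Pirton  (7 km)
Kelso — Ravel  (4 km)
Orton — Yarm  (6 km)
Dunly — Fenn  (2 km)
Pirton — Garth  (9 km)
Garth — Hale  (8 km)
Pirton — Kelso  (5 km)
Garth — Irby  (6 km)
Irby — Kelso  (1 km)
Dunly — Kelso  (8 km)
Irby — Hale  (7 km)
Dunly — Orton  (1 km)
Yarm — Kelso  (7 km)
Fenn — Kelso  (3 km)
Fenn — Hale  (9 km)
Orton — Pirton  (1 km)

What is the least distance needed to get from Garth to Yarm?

Candidate routes:
Garth → Irby → Kelso → Pirton → Orton → Yarm: 6+1+5+1+6 = 19
Garth → Irby → Kelso → Yarm: 6+1+7 = 14
Garth → Pirton → Orton → Yarm: 9+1+6 = 16
Cheapest is Garth → Irby → Kelso → Yarm at 14 km.

14 km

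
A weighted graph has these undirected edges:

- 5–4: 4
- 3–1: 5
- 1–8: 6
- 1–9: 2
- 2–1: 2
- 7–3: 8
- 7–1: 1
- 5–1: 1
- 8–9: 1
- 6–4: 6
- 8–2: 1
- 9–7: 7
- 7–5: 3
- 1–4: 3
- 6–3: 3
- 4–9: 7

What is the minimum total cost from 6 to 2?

10

Enumerating some paths:
6 → 3 → 1 → 9 → 8 → 2: 3+5+2+1+1 = 12
6 → 3 → 1 → 2: 3+5+2 = 10
6 → 4 → 1 → 2: 6+3+2 = 11
Cheapest is 6 → 3 → 1 → 2 at 10.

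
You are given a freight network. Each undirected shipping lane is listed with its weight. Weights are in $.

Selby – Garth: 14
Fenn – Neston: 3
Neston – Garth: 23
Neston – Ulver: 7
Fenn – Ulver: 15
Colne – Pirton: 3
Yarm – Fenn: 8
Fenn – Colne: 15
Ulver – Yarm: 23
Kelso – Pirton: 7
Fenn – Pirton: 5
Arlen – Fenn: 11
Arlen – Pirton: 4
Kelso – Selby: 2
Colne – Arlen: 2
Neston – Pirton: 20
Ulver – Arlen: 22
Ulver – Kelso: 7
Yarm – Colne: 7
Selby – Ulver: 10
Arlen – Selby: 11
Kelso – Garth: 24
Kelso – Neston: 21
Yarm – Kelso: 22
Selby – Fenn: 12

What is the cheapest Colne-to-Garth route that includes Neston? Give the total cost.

Shortest Colne→Neston: Colne → Pirton → Fenn → Neston = 11
Shortest Neston→Garth: Neston → Garth = 23
Total via Neston: 11 + 23 = $34.

$34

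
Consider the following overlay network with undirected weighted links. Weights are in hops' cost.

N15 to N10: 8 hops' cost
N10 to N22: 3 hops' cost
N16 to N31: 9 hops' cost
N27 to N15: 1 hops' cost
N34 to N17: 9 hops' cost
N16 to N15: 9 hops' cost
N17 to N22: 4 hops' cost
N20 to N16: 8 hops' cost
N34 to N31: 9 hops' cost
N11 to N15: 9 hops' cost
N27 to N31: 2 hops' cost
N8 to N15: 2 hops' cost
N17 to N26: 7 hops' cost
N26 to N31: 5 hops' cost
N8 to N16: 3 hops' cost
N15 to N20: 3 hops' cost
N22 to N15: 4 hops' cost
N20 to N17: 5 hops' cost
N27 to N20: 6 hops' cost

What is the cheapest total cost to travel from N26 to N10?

Running Dijkstra from N26:
N26: 0
N31: 5  (via N26)
N27: 7  (via N31)
N17: 7  (via N26)
N15: 8  (via N27)
N8: 10  (via N15)
N22: 11  (via N17)
N20: 11  (via N15)
N16: 13  (via N8)
N34: 14  (via N31)
N10: 14  (via N22)
Shortest route: N26–N17–N22–N10 = 14 hops' cost.

14 hops' cost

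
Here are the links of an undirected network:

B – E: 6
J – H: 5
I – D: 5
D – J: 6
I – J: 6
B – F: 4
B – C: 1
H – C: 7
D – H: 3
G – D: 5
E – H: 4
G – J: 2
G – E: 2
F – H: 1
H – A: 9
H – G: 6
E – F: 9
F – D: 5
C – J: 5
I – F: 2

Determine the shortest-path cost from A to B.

Running Dijkstra from A:
A: 0
H: 9  (via A)
F: 10  (via H)
D: 12  (via H)
I: 12  (via F)
E: 13  (via H)
B: 14  (via F)
Shortest route: A–H–F–B = 14.

14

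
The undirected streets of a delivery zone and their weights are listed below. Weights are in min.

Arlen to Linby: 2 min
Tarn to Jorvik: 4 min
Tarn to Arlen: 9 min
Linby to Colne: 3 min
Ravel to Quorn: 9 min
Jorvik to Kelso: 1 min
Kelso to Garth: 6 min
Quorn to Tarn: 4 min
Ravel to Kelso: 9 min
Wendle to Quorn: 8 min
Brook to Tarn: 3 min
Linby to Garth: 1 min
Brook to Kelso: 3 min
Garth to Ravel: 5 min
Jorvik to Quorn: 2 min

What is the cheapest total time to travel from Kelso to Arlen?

Running Dijkstra from Kelso:
Kelso: 0
Jorvik: 1  (via Kelso)
Quorn: 3  (via Jorvik)
Brook: 3  (via Kelso)
Tarn: 5  (via Jorvik)
Garth: 6  (via Kelso)
Linby: 7  (via Garth)
Ravel: 9  (via Kelso)
Arlen: 9  (via Linby)
Shortest route: Kelso → Garth → Linby → Arlen = 9 min.

9 min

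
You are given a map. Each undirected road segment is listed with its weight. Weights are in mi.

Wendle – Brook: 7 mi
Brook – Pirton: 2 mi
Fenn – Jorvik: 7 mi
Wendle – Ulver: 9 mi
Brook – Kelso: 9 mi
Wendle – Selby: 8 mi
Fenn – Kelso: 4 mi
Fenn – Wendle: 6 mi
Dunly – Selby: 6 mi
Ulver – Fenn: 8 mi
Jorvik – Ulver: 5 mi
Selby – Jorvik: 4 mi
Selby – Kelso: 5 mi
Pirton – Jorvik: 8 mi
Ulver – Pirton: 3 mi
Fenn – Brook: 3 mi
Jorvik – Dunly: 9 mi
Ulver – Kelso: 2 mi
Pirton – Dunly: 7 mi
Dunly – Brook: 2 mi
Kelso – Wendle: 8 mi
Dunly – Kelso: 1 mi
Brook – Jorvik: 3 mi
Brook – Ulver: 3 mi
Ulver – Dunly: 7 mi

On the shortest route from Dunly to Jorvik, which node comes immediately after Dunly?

Brook

Compare a few routes:
Dunly–Kelso–Ulver–Jorvik: 1+2+5 = 8
Dunly–Brook–Jorvik: 2+3 = 5
Dunly–Kelso–Ulver–Brook–Jorvik: 1+2+3+3 = 9
Dunly–Jorvik: 9 = 9
The minimum is 5 mi via Dunly–Brook–Jorvik.
So from Dunly the first move is to Brook.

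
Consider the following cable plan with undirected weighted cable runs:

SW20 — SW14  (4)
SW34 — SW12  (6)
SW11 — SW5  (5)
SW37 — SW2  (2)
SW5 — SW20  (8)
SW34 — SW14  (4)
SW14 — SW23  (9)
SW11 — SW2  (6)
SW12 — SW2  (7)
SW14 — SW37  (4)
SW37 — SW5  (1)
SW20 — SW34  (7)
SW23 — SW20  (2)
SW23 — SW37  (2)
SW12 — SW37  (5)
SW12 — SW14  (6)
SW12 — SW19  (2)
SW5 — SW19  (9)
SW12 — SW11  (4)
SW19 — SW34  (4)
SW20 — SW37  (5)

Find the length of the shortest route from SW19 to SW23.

9

Shortest distances from SW19:
SW19: 0
SW12: 2  (via SW19)
SW34: 4  (via SW19)
SW11: 6  (via SW12)
SW37: 7  (via SW12)
SW5: 8  (via SW37)
SW14: 8  (via SW12)
SW23: 9  (via SW37)
Shortest route: SW19–SW12–SW37–SW23 = 9.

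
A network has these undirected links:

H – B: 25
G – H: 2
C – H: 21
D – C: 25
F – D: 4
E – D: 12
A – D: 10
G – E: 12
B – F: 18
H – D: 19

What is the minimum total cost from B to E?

34

Enumerating some paths:
B–F–D–E: 18+4+12 = 34
B–H–G–E: 25+2+12 = 39
Cheapest is B–F–D–E at 34.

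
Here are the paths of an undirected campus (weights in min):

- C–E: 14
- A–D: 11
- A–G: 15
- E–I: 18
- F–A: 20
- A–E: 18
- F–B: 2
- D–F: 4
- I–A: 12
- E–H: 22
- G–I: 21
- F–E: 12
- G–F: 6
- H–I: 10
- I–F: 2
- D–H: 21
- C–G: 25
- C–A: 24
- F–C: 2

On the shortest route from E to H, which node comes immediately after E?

H

Compare a few routes:
E–H: 22 = 22
E–F–I–H: 12+2+10 = 24
E–C–F–I–H: 14+2+2+10 = 28
The minimum is 22 min via E–H.
So from E the first move is to H.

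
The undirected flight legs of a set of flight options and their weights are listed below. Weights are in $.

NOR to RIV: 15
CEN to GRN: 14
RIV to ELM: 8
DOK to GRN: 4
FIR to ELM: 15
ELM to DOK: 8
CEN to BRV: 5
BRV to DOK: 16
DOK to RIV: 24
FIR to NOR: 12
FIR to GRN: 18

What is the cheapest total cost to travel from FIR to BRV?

$37

Enumerating some paths:
FIR - GRN - CEN - BRV: 18+14+5 = 37
FIR - GRN - DOK - BRV: 18+4+16 = 38
The minimum is $37 via FIR - GRN - CEN - BRV.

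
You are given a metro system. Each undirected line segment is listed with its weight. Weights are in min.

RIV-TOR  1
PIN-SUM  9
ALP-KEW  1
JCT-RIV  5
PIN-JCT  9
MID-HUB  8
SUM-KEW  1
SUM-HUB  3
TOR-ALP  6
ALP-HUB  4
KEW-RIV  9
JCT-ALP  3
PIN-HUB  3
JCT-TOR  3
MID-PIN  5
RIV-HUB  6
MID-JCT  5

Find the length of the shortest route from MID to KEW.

9 min

Settle nodes by increasing distance from MID:
MID: 0
JCT: 5  (via MID)
PIN: 5  (via MID)
TOR: 8  (via JCT)
HUB: 8  (via MID)
ALP: 8  (via JCT)
KEW: 9  (via ALP)
Shortest route: MID → JCT → ALP → KEW = 9 min.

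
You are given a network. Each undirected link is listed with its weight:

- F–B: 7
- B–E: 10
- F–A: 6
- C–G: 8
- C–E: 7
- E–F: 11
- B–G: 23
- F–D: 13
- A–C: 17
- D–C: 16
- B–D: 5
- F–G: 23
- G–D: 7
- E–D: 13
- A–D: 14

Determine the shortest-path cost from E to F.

11

Settle nodes by increasing distance from E:
E: 0
C: 7  (via E)
B: 10  (via E)
F: 11  (via E)
Shortest route: E → F = 11.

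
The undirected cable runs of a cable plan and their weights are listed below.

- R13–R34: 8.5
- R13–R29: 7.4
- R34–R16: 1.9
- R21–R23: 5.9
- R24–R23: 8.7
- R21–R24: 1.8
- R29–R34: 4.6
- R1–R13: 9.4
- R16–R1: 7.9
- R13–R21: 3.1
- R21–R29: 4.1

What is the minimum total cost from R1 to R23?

Settle nodes by increasing distance from R1:
R1: 0
R16: 7.9  (via R1)
R13: 9.4  (via R1)
R34: 9.8  (via R16)
R21: 12.5  (via R13)
R24: 14.3  (via R21)
R29: 14.4  (via R34)
R23: 18.4  (via R21)
Shortest route: R1–R13–R21–R23 = 18.4.

18.4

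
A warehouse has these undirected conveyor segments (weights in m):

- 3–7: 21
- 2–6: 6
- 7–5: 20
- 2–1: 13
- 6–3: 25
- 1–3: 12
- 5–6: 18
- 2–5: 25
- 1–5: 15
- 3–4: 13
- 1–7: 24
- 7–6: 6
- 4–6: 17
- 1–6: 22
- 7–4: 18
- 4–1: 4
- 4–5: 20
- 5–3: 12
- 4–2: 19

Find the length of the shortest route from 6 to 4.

17 m

Candidate routes:
6 → 2 → 1 → 4: 6+13+4 = 23
6 → 4: 17 = 17
Cheapest is 6 → 4 at 17 m.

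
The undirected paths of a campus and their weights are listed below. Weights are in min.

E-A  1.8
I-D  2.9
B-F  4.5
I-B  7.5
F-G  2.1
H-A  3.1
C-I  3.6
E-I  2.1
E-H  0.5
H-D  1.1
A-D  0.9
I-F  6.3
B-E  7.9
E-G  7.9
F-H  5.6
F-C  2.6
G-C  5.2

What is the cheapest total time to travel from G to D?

Enumerating some paths:
G–E–H–D: 7.9+0.5+1.1 = 9.5
G–F–H–D: 2.1+5.6+1.1 = 8.8
Cheapest is G–F–H–D at 8.8 min.

8.8 min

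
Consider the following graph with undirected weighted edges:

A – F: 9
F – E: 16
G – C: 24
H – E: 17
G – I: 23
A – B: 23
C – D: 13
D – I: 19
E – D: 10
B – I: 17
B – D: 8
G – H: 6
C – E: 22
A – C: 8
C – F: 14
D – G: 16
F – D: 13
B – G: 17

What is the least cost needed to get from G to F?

29

Candidate routes:
G - B - D - F: 17+8+13 = 38
G - D - F: 16+13 = 29
G - C - F: 24+14 = 38
Cheapest is G - D - F at 29.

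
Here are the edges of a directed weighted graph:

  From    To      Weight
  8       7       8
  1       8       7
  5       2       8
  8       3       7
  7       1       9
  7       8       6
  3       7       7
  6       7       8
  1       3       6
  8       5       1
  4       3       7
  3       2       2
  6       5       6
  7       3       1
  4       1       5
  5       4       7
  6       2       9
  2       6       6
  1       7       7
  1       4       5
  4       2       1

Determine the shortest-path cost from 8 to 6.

Compare a few routes:
8 - 5 - 2 - 6: 1+8+6 = 15
8 - 5 - 4 - 3 - 2 - 6: 1+7+7+2+6 = 23
8 - 7 - 3 - 2 - 6: 8+1+2+6 = 17
The minimum is 15 via 8 - 5 - 2 - 6.

15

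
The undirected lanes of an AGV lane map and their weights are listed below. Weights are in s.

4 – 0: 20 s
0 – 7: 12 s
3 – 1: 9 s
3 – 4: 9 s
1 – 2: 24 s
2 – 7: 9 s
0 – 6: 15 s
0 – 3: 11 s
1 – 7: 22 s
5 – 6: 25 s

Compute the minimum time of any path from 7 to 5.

52 s

Enumerating some paths:
7–0–6–5: 12+15+25 = 52
7–2–1–3–0–6–5: 9+24+9+11+15+25 = 93
7–1–3–0–6–5: 22+9+11+15+25 = 82
Cheapest is 7–0–6–5 at 52 s.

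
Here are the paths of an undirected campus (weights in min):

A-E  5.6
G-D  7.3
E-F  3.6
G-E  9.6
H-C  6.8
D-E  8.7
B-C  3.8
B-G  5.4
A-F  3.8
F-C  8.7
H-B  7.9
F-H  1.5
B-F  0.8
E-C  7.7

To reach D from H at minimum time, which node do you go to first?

F

Enumerating some paths:
H–F–A–E–D: 1.5+3.8+5.6+8.7 = 19.6
H–F–E–D: 1.5+3.6+8.7 = 13.8
H–F–B–G–D: 1.5+0.8+5.4+7.3 = 15
Cheapest is H–F–E–D at 13.8 min.
So from H the first move is to F.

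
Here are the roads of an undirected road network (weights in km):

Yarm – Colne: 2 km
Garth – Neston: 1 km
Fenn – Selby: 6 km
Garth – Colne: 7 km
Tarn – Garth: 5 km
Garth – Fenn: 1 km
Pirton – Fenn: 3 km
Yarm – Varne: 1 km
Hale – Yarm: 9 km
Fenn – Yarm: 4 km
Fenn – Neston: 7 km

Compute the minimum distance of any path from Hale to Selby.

Compare a few routes:
Hale - Yarm - Colne - Garth - Fenn - Selby: 9+2+7+1+6 = 25
Hale - Yarm - Fenn - Selby: 9+4+6 = 19
Cheapest is Hale - Yarm - Fenn - Selby at 19 km.

19 km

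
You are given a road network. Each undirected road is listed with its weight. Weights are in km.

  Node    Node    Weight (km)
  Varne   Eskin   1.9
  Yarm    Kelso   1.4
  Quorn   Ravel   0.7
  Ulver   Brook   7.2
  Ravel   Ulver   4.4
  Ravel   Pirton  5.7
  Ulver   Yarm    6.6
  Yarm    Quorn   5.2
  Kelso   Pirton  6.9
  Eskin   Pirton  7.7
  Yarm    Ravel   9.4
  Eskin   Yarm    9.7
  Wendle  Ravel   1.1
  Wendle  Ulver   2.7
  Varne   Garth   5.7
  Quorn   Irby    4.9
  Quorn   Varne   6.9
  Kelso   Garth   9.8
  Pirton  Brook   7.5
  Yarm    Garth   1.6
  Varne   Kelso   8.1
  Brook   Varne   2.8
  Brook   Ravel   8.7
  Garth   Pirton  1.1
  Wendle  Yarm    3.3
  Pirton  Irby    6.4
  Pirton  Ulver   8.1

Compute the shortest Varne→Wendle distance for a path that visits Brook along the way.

Shortest Varne→Brook: Varne → Brook = 2.8
Shortest Brook→Wendle: Brook → Ravel → Wendle = 9.8
Total via Brook: 2.8 + 9.8 = 12.6 km.

12.6 km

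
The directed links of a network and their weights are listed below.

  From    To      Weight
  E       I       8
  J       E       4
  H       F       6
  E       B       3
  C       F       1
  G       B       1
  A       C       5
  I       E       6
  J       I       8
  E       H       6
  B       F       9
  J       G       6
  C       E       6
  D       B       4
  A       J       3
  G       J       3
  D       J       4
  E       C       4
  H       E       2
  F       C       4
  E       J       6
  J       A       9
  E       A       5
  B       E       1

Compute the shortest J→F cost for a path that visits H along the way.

16

Shortest J→H: J–E–H = 10
Best H to F: H–F costing 6
Total via H: 10 + 6 = 16.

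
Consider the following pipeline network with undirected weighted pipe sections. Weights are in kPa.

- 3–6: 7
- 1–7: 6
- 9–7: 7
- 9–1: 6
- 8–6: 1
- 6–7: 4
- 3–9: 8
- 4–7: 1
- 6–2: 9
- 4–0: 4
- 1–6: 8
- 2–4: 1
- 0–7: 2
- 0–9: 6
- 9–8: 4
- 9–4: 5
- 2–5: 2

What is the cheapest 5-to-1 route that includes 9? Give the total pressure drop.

14 kPa

Best 5 to 9: 5 → 2 → 4 → 9 costing 8
Best 9 to 1: 9 → 1 costing 6
Total via 9: 8 + 6 = 14 kPa.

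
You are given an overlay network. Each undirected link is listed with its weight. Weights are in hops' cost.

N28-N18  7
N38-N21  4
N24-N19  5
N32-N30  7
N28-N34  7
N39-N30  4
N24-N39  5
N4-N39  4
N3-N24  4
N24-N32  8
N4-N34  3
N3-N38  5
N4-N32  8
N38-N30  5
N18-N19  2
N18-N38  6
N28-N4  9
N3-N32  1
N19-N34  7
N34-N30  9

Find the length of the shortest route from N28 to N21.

17 hops' cost

Enumerating some paths:
N28–N18–N38–N21: 7+6+4 = 17
N28–N34–N30–N38–N21: 7+9+5+4 = 25
Cheapest is N28–N18–N38–N21 at 17 hops' cost.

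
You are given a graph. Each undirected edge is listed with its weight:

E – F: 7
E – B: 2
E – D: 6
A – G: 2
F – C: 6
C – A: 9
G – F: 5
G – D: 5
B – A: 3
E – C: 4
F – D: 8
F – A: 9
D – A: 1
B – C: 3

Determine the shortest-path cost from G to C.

8

Enumerating some paths:
G–A–B–E–C: 2+3+2+4 = 11
G–F–C: 5+6 = 11
G–A–B–C: 2+3+3 = 8
Cheapest is G–A–B–C at 8.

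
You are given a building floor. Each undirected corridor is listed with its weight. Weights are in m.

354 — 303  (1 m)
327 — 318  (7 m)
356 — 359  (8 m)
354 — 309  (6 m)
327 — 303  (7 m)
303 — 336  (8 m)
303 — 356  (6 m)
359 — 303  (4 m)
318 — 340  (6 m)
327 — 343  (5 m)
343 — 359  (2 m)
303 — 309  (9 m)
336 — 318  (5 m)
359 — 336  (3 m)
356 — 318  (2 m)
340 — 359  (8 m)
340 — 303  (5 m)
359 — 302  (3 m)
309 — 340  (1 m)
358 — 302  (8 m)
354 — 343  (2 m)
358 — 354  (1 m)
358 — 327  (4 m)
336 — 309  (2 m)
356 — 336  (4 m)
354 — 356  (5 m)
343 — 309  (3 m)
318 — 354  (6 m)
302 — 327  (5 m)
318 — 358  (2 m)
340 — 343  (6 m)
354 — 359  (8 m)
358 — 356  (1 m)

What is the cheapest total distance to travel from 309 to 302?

8 m

Candidate routes:
309 - 336 - 359 - 302: 2+3+3 = 8
309 - 340 - 343 - 359 - 302: 1+6+2+3 = 12
309 - 340 - 359 - 302: 1+8+3 = 12
Cheapest is 309 - 336 - 359 - 302 at 8 m.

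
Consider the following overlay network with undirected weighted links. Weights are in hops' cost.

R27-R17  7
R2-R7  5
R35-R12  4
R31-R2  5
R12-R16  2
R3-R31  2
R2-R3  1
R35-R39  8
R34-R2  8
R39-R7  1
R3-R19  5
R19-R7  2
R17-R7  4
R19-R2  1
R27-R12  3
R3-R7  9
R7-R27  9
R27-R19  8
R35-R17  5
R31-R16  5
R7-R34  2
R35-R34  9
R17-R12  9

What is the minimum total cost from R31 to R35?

Settle nodes by increasing distance from R31:
R31: 0
R3: 2  (via R31)
R2: 3  (via R3)
R19: 4  (via R2)
R16: 5  (via R31)
R7: 6  (via R19)
R39: 7  (via R7)
R12: 7  (via R16)
R34: 8  (via R7)
R17: 10  (via R7)
R27: 10  (via R12)
R35: 11  (via R12)
Shortest route: R31–R16–R12–R35 = 11 hops' cost.

11 hops' cost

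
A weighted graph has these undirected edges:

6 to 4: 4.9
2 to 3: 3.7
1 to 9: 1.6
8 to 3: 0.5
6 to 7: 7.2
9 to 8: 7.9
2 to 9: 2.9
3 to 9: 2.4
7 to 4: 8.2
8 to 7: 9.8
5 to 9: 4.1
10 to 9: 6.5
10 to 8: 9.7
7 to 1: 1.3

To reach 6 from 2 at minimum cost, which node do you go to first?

9

Compare a few routes:
2 - 3 - 9 - 1 - 7 - 6: 3.7+2.4+1.6+1.3+7.2 = 16.2
2 - 9 - 1 - 7 - 6: 2.9+1.6+1.3+7.2 = 13
The minimum is 13 via 2 - 9 - 1 - 7 - 6.
So from 2 the first move is to 9.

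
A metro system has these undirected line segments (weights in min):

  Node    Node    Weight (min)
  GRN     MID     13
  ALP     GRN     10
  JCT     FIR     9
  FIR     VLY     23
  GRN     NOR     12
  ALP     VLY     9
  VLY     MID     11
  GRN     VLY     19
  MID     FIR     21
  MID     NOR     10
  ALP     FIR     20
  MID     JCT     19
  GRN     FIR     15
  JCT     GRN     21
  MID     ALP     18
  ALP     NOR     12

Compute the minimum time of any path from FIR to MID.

Candidate routes:
FIR → VLY → MID: 23+11 = 34
FIR → GRN → MID: 15+13 = 28
FIR → MID: 21 = 21
FIR → JCT → MID: 9+19 = 28
Cheapest is FIR → MID at 21 min.

21 min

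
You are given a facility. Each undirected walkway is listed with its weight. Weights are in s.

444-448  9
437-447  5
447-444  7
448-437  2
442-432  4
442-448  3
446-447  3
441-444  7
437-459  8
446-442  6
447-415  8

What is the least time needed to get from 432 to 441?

Shortest distances from 432:
432: 0
442: 4  (via 432)
448: 7  (via 442)
437: 9  (via 448)
446: 10  (via 442)
447: 13  (via 446)
444: 16  (via 448)
459: 17  (via 437)
415: 21  (via 447)
441: 23  (via 444)
Shortest route: 432 → 442 → 448 → 444 → 441 = 23 s.

23 s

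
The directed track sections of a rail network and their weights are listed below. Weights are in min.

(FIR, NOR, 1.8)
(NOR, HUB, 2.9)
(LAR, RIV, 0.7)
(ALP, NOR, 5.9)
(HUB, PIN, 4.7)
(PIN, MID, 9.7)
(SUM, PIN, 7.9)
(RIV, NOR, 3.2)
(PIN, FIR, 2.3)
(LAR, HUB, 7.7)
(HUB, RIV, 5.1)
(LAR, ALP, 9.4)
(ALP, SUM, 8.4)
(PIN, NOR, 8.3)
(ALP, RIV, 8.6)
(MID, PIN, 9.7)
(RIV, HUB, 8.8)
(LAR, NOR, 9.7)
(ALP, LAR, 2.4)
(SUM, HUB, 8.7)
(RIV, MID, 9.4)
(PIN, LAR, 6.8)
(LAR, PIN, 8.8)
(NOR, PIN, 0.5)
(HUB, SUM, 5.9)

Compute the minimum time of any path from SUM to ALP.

Candidate routes:
SUM - PIN - LAR - ALP: 7.9+6.8+9.4 = 24.1
SUM - HUB - RIV - NOR - PIN - LAR - ALP: 8.7+5.1+3.2+0.5+6.8+9.4 = 33.7
SUM - HUB - PIN - LAR - ALP: 8.7+4.7+6.8+9.4 = 29.6
SUM - HUB - RIV - MID - PIN - LAR - ALP: 8.7+5.1+9.4+9.7+6.8+9.4 = 49.1
The minimum is 24.1 min via SUM - PIN - LAR - ALP.

24.1 min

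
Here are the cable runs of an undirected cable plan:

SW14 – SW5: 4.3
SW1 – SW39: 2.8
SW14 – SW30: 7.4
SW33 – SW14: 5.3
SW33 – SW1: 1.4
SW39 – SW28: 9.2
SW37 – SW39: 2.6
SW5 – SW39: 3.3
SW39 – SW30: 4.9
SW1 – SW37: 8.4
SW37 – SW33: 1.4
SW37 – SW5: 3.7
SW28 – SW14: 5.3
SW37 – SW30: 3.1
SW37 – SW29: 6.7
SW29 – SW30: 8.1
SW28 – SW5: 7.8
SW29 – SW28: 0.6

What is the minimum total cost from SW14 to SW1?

Shortest distances from SW14:
SW14: 0
SW5: 4.3  (via SW14)
SW33: 5.3  (via SW14)
SW28: 5.3  (via SW14)
SW29: 5.9  (via SW28)
SW1: 6.7  (via SW33)
Shortest route: SW14 → SW33 → SW1 = 6.7.

6.7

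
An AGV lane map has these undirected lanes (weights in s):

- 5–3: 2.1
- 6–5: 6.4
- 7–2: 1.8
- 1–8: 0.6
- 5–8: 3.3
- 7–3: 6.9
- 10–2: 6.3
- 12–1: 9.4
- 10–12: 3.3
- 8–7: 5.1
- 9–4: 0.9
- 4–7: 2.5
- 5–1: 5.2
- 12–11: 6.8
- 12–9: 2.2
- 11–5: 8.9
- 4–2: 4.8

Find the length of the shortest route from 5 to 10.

16.5 s

Compare a few routes:
5–8–7–2–10: 3.3+5.1+1.8+6.3 = 16.5
5–8–1–12–10: 3.3+0.6+9.4+3.3 = 16.6
5–3–7–2–10: 2.1+6.9+1.8+6.3 = 17.1
Cheapest is 5–8–7–2–10 at 16.5 s.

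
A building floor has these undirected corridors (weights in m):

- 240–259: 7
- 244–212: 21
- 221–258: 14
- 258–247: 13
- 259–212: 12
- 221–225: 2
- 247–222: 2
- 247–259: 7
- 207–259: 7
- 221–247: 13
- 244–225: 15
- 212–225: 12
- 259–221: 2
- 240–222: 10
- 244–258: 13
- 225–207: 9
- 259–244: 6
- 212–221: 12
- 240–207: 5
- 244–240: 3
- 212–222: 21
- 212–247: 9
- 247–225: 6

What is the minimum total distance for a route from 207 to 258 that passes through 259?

Best 207 to 259: 207–259 costing 7
Shortest 259→258: 259–221–258 = 16
Total via 259: 7 + 16 = 23 m.

23 m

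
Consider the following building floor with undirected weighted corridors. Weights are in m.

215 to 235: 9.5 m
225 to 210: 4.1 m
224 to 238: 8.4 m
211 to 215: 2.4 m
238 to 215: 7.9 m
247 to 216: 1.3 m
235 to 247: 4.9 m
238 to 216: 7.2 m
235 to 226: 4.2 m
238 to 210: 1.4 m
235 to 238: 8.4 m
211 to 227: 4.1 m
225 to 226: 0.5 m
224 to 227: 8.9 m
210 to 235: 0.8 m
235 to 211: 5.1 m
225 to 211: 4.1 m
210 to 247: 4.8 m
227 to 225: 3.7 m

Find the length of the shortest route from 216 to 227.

13.9 m

Running Dijkstra from 216:
216: 0
247: 1.3  (via 216)
210: 6.1  (via 247)
235: 6.2  (via 247)
238: 7.2  (via 216)
225: 10.2  (via 210)
226: 10.4  (via 235)
211: 11.3  (via 235)
215: 13.7  (via 211)
227: 13.9  (via 225)
Shortest route: 216–247–210–225–227 = 13.9 m.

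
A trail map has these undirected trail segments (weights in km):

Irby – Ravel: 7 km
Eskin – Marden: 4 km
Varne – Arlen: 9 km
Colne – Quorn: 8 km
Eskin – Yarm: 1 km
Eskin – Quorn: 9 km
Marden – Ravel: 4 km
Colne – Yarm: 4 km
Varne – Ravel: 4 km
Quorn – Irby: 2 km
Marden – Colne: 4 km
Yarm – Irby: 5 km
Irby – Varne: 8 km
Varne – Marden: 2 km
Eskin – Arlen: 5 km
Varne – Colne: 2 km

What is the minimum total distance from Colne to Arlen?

10 km

Candidate routes:
Colne → Yarm → Eskin → Arlen: 4+1+5 = 10
Colne → Varne → Arlen: 2+9 = 11
The minimum is 10 km via Colne → Yarm → Eskin → Arlen.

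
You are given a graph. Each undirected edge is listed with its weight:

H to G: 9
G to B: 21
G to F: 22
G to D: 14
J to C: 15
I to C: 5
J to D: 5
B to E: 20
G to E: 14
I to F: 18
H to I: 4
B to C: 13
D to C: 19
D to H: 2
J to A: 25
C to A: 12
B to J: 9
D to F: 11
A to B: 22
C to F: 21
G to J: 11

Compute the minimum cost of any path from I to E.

Candidate routes:
I → H → D → G → E: 4+2+14+14 = 34
I → H → G → E: 4+9+14 = 27
The minimum is 27 via I → H → G → E.

27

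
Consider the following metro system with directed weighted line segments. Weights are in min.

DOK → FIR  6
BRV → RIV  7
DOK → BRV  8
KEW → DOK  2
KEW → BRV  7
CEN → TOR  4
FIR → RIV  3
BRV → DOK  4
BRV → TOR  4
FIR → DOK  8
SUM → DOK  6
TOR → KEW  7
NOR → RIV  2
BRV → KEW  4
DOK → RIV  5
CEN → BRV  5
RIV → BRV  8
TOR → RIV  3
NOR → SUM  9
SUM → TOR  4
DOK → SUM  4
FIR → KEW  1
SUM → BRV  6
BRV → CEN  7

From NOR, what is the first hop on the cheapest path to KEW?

RIV

Enumerating some paths:
NOR - RIV - BRV - DOK - FIR - KEW: 2+8+4+6+1 = 21
NOR - RIV - BRV - KEW: 2+8+4 = 14
NOR - SUM - BRV - KEW: 9+6+4 = 19
NOR - SUM - TOR - KEW: 9+4+7 = 20
The minimum is 14 min via NOR - RIV - BRV - KEW.
So from NOR the first move is to RIV.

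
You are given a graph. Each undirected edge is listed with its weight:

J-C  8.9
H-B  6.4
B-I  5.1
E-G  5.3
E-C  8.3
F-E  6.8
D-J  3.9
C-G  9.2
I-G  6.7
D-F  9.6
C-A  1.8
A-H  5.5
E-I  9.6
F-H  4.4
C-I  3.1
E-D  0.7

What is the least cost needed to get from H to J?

15.8

Running Dijkstra from H:
H: 0
F: 4.4  (via H)
A: 5.5  (via H)
B: 6.4  (via H)
C: 7.3  (via A)
I: 10.4  (via C)
E: 11.2  (via F)
D: 11.9  (via E)
J: 15.8  (via D)
Shortest route: H–F–E–D–J = 15.8.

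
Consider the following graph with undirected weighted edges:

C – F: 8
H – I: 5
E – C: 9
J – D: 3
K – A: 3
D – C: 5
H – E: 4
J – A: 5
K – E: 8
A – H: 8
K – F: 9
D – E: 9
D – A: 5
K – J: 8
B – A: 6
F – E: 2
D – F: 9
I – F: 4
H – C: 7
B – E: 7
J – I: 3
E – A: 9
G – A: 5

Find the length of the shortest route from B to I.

13

Settle nodes by increasing distance from B:
B: 0
A: 6  (via B)
E: 7  (via B)
F: 9  (via E)
K: 9  (via A)
D: 11  (via A)
G: 11  (via A)
H: 11  (via E)
J: 11  (via A)
I: 13  (via F)
Shortest route: B → E → F → I = 13.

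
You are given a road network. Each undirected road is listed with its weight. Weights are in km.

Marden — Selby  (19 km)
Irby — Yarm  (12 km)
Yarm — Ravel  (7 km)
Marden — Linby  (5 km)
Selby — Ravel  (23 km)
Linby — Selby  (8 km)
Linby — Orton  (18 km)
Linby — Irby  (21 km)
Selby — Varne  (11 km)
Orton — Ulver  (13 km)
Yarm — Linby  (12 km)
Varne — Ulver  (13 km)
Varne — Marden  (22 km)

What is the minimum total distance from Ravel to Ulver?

47 km

Settle nodes by increasing distance from Ravel:
Ravel: 0
Yarm: 7  (via Ravel)
Linby: 19  (via Yarm)
Irby: 19  (via Yarm)
Selby: 23  (via Ravel)
Marden: 24  (via Linby)
Varne: 34  (via Selby)
Orton: 37  (via Linby)
Ulver: 47  (via Varne)
Shortest route: Ravel → Selby → Varne → Ulver = 47 km.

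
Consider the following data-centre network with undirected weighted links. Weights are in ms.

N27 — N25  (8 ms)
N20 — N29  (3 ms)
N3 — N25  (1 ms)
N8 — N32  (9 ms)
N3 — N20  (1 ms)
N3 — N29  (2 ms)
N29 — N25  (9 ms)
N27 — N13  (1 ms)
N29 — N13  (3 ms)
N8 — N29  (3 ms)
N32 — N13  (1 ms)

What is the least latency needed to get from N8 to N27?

7 ms

Shortest distances from N8:
N8: 0
N29: 3  (via N8)
N3: 5  (via N29)
N25: 6  (via N3)
N20: 6  (via N29)
N13: 6  (via N29)
N32: 7  (via N13)
N27: 7  (via N13)
Shortest route: N8–N29–N13–N27 = 7 ms.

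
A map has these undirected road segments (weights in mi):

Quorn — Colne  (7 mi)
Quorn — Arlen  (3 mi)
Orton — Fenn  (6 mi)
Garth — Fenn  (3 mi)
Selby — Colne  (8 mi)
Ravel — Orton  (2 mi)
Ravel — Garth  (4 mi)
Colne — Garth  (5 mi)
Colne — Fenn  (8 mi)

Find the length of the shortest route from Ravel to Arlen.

Enumerating some paths:
Ravel - Orton - Fenn - Garth - Colne - Quorn - Arlen: 2+6+3+5+7+3 = 26
Ravel - Garth - Fenn - Colne - Quorn - Arlen: 4+3+8+7+3 = 25
Ravel - Garth - Colne - Quorn - Arlen: 4+5+7+3 = 19
Cheapest is Ravel - Garth - Colne - Quorn - Arlen at 19 mi.

19 mi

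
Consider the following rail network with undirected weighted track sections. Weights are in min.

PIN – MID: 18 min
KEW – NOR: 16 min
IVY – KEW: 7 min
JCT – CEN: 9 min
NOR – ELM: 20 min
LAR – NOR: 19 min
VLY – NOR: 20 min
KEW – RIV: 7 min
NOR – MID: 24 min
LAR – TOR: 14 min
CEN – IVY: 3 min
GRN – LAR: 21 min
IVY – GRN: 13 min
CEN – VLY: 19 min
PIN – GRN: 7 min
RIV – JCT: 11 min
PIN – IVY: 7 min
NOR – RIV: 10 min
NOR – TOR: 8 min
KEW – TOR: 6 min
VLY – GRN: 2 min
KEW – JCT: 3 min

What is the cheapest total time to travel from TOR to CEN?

Shortest distances from TOR:
TOR: 0
KEW: 6  (via TOR)
NOR: 8  (via TOR)
JCT: 9  (via KEW)
IVY: 13  (via KEW)
RIV: 13  (via KEW)
LAR: 14  (via TOR)
CEN: 16  (via IVY)
Shortest route: TOR → KEW → IVY → CEN = 16 min.

16 min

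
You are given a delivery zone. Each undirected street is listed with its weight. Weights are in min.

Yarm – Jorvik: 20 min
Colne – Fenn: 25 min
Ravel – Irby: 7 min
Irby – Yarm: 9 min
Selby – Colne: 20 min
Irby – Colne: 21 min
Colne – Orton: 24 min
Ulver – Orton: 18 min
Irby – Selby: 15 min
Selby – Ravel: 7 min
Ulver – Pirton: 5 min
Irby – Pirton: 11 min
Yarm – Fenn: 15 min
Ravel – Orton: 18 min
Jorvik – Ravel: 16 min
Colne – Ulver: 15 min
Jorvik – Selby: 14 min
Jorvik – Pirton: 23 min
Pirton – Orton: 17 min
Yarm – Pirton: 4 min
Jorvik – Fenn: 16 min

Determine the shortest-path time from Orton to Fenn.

36 min

Candidate routes:
Orton–Pirton–Yarm–Fenn: 17+4+15 = 36
Orton–Colne–Fenn: 24+25 = 49
Orton–Ulver–Pirton–Yarm–Fenn: 18+5+4+15 = 42
Orton–Ravel–Irby–Yarm–Fenn: 18+7+9+15 = 49
The minimum is 36 min via Orton–Pirton–Yarm–Fenn.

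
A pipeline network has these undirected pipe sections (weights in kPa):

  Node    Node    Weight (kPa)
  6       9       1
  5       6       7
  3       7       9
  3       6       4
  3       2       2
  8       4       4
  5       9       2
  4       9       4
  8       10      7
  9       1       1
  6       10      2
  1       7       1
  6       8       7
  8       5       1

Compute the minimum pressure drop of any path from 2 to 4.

Compare a few routes:
2 - 3 - 6 - 9 - 4: 2+4+1+4 = 11
2 - 3 - 6 - 9 - 5 - 8 - 4: 2+4+1+2+1+4 = 14
The minimum is 11 kPa via 2 - 3 - 6 - 9 - 4.

11 kPa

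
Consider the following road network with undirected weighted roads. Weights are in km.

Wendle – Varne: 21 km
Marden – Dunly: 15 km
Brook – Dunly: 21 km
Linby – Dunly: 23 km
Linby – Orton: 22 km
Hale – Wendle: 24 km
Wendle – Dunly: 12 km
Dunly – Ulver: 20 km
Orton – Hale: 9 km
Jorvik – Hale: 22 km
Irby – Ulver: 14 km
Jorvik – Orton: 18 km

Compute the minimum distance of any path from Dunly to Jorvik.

Candidate routes:
Dunly - Wendle - Hale - Jorvik: 12+24+22 = 58
Dunly - Linby - Orton - Jorvik: 23+22+18 = 63
Cheapest is Dunly - Wendle - Hale - Jorvik at 58 km.

58 km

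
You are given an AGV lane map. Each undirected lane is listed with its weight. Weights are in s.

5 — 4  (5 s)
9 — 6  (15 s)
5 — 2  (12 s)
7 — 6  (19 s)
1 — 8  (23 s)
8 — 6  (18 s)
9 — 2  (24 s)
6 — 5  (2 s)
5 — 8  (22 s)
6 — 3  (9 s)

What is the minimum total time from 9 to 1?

56 s

Running Dijkstra from 9:
9: 0
6: 15  (via 9)
5: 17  (via 6)
4: 22  (via 5)
2: 24  (via 9)
3: 24  (via 6)
8: 33  (via 6)
7: 34  (via 6)
1: 56  (via 8)
Shortest route: 9 → 6 → 8 → 1 = 56 s.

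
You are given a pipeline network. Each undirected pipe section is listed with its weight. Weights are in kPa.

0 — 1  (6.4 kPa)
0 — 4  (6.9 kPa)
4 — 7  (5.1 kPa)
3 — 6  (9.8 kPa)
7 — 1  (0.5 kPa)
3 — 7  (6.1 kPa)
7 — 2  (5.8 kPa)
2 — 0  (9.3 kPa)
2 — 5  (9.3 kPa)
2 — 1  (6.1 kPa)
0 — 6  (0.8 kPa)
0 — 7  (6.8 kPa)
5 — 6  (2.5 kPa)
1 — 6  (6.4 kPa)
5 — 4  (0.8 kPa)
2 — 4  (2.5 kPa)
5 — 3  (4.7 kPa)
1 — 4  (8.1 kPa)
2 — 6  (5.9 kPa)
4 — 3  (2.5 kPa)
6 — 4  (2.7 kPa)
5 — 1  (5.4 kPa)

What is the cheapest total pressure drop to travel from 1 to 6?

Enumerating some paths:
1 → 0 → 6: 6.4+0.8 = 7.2
1 → 6: 6.4 = 6.4
1 → 5 → 6: 5.4+2.5 = 7.9
Cheapest is 1 → 6 at 6.4 kPa.

6.4 kPa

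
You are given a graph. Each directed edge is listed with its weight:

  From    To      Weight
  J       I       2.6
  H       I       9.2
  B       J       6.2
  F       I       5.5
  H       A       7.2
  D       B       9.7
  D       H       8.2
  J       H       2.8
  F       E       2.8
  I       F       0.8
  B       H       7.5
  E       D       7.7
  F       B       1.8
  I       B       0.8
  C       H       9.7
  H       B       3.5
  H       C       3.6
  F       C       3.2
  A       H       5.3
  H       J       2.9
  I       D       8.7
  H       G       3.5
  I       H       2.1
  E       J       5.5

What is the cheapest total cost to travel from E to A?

15.5

Shortest distances from E:
E: 0
J: 5.5  (via E)
D: 7.7  (via E)
I: 8.1  (via J)
H: 8.3  (via J)
B: 8.9  (via I)
F: 8.9  (via I)
G: 11.8  (via H)
C: 11.9  (via H)
A: 15.5  (via H)
Shortest route: E–J–H–A = 15.5.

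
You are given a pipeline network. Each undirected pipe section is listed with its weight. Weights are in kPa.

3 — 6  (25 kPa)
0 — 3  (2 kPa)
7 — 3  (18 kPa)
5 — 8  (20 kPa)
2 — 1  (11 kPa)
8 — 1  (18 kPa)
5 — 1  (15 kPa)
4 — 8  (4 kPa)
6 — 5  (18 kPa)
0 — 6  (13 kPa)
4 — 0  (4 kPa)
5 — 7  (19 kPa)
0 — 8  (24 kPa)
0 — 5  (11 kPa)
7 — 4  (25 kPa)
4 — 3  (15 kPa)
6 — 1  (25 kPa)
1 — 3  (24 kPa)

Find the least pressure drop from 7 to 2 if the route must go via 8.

Best 7 to 8: 7–3–0–4–8 costing 28
Best 8 to 2: 8–1–2 costing 29
Total via 8: 28 + 29 = 57 kPa.

57 kPa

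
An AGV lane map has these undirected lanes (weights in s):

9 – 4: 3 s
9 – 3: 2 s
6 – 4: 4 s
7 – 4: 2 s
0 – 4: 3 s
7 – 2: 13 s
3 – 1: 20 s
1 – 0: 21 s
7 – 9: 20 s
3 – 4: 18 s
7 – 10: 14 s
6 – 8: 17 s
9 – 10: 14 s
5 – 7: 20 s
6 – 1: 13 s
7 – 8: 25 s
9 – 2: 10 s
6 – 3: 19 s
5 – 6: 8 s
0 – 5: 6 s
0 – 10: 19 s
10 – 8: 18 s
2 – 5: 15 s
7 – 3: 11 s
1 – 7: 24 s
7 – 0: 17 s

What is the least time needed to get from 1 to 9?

Compare a few routes:
1 - 3 - 9: 20+2 = 22
1 - 0 - 4 - 9: 21+3+3 = 27
1 - 6 - 4 - 9: 13+4+3 = 20
Cheapest is 1 - 6 - 4 - 9 at 20 s.

20 s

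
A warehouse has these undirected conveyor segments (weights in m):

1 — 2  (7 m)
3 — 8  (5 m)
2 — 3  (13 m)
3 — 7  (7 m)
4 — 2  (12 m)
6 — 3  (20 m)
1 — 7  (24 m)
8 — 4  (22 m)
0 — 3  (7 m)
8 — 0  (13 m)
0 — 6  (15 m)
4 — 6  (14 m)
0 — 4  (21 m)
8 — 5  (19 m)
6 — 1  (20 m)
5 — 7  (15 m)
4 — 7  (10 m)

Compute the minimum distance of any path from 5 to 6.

39 m

Compare a few routes:
5 → 7 → 3 → 0 → 6: 15+7+7+15 = 44
5 → 7 → 3 → 6: 15+7+20 = 42
5 → 7 → 4 → 6: 15+10+14 = 39
5 → 8 → 3 → 6: 19+5+20 = 44
The minimum is 39 m via 5 → 7 → 4 → 6.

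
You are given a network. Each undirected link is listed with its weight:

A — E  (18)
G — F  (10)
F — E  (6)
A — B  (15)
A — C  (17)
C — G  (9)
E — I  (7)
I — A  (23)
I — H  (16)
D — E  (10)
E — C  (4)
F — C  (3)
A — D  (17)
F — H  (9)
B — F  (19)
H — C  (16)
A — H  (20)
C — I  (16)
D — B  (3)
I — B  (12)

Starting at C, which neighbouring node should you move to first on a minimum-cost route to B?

E

Enumerating some paths:
C → F → E → D → B: 3+6+10+3 = 22
C → F → B: 3+19 = 22
C → E → D → B: 4+10+3 = 17
C → E → I → B: 4+7+12 = 23
The minimum is 17 via C → E → D → B.
So from C the first move is to E.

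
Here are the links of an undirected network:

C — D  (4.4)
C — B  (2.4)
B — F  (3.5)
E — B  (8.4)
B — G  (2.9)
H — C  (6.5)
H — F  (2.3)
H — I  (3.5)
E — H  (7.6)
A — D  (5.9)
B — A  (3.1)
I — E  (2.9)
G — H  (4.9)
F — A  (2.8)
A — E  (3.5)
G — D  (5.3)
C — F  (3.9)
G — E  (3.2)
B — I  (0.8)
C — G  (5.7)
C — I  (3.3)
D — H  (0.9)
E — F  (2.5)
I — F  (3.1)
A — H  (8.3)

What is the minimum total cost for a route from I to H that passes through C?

8.5

Best I to C: I–B–C costing 3.2
Best C to H: C–D–H costing 5.3
Total via C: 3.2 + 5.3 = 8.5.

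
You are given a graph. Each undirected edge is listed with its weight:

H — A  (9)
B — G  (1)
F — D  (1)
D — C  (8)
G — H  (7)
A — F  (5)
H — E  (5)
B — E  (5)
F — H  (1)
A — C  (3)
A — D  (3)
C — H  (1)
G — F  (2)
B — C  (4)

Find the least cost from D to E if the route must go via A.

12

Shortest D→A: D–A = 3
Shortest A→E: A–C–H–E = 9
Total via A: 3 + 9 = 12.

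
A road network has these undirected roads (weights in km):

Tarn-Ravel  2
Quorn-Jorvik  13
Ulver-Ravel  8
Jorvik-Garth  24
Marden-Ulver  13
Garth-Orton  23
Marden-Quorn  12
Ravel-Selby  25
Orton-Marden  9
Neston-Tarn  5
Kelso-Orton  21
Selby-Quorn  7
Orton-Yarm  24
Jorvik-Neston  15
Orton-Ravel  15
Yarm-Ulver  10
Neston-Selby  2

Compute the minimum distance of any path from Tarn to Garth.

40 km

Shortest distances from Tarn:
Tarn: 0
Ravel: 2  (via Tarn)
Neston: 5  (via Tarn)
Selby: 7  (via Neston)
Ulver: 10  (via Ravel)
Quorn: 14  (via Selby)
Orton: 17  (via Ravel)
Yarm: 20  (via Ulver)
Jorvik: 20  (via Neston)
Marden: 23  (via Ulver)
Kelso: 38  (via Orton)
Garth: 40  (via Orton)
Shortest route: Tarn–Ravel–Orton–Garth = 40 km.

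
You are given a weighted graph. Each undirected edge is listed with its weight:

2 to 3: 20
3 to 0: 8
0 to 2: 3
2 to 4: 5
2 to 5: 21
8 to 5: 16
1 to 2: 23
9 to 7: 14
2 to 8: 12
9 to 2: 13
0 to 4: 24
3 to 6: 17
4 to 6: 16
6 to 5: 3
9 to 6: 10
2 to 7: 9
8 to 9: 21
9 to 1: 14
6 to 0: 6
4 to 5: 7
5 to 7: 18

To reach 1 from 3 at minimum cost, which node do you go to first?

0

Compare a few routes:
3–0–2–1: 8+3+23 = 34
3–0–2–9–1: 8+3+13+14 = 38
3–0–6–9–1: 8+6+10+14 = 38
Cheapest is 3–0–2–1 at 34.
So from 3 the first move is to 0.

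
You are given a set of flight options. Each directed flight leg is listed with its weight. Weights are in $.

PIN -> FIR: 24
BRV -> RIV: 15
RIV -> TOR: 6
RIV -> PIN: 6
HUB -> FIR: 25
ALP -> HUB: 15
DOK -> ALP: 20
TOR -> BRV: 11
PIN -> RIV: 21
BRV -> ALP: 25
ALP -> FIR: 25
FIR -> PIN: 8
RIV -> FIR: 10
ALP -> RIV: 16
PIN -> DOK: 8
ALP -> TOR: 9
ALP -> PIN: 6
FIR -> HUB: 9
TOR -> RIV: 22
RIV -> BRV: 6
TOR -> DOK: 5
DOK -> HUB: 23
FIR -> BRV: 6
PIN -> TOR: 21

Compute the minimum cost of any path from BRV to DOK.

Candidate routes:
BRV → ALP → PIN → DOK: 25+6+8 = 39
BRV → RIV → PIN → DOK: 15+6+8 = 29
BRV → RIV → TOR → DOK: 15+6+5 = 26
The minimum is $26 via BRV → RIV → TOR → DOK.

$26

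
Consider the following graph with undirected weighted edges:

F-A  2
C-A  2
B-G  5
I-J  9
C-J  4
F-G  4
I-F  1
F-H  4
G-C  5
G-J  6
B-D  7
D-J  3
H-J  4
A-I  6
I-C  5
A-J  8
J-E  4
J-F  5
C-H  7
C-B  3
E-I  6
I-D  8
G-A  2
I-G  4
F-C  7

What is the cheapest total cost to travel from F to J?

Settle nodes by increasing distance from F:
F: 0
I: 1  (via F)
A: 2  (via F)
C: 4  (via A)
G: 4  (via F)
H: 4  (via F)
J: 5  (via F)
Shortest route: F → J = 5.

5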